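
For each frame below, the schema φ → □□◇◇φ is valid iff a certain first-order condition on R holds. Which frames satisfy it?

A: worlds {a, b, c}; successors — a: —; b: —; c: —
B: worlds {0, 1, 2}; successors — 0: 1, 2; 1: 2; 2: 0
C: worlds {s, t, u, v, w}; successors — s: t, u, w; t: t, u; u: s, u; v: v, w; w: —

Frame correspondent (Sahlqvist): ∀x ∀z (xR²z → ∃w (x = w ∧ zR²w)) — i.e. a generalized confluence (Geach) condition.
A: holds.
B: fails — 0R²2 but no w with 0=w and 2R²w.
C: fails — uR²w but no w* with u=w* and wR²w*.

A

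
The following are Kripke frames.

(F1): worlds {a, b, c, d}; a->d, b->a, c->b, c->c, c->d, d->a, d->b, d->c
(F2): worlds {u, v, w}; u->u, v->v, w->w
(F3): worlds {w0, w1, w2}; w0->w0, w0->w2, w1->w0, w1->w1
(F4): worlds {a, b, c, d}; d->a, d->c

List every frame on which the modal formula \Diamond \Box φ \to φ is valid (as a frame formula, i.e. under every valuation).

Frame correspondent (Sahlqvist): \forall x \forall y (Rxy \to Ryx) — i.e. symmetry.
(F1): fails — Rba but not Rab.
(F2): holds.
(F3): fails — Rw0w2 but not Rw2w0.
(F4): fails — Rda but not Rad.
Valid on: (F2).

(F2)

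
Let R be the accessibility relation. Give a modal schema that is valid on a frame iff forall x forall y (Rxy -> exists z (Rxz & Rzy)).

□□r → □r

This is density; the standard corresponding axiom is C4: □□r → □r.
Suppose □□r→□r is valid. Take Rxy and set V(r)={w : xR²w}. Then □□r at x, so □r at x, so r at y, i.e. ∃z(Rxz∧Rzy).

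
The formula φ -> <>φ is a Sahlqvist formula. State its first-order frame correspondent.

reflexivity

This is a form of the T axiom.
Its frame correspondent is reflexivity — forall x Rxx.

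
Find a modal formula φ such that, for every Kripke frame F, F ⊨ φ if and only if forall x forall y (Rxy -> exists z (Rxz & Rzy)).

The condition is density. The C4 schema □□ψ → □ψ defines it.
Suppose □□ψ→□ψ is valid. Take Rxy and set V(ψ)={w : xR²w}. Then □□ψ at x, so □ψ at x, so ψ at y, i.e. ∃z(Rxz∧Rzy).

□□ψ → □ψ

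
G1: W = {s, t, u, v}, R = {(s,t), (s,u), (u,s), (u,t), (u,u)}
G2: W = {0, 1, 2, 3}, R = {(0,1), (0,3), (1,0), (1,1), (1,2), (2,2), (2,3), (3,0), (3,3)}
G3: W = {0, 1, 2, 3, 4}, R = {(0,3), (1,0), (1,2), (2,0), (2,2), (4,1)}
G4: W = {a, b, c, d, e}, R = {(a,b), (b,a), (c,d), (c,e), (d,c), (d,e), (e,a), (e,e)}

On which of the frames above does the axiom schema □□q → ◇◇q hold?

G2, G4

The schema corresponds to a generalized confluence (Geach) condition: ∀x ∃w (xR²w ∧ xR²w).
G1: fails — at t but no w with tR²w and tR²w.
G2: condition met.
G3: fails — at 0 but no w with 0R²w and 0R²w.
G4: condition met.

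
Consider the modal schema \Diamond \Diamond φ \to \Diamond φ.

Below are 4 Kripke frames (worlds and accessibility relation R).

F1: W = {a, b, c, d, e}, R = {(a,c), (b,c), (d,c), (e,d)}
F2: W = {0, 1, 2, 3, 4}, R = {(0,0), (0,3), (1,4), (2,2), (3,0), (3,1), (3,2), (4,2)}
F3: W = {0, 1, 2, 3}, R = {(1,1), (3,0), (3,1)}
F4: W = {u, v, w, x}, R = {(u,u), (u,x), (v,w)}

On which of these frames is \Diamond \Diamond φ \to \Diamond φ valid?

F3, F4

Frame correspondent (Sahlqvist): \forall x \forall y \forall z (Rxy \wedge Ryz \to Rxz) — i.e. transitivity.
F1: fails — Red and Rdc but not Rec.
F2: fails — R31 and R14 but not R34.
F3: satisfies the condition.
F4: satisfies the condition.
Valid on: F3, F4.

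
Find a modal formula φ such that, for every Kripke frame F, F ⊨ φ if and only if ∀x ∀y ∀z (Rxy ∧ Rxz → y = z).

The condition is partial functionality. The CD schema ◇ψ → □ψ defines it.
Suppose ◇ψ→□ψ is valid. Take Rxy, Rxz and set V(ψ)={y}. Then ◇ψ at x, so □ψ at x, so ψ at z, i.e. z=y.

◇ψ → □ψ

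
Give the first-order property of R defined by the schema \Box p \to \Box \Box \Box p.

\forall x \forall z (x R^3 z \to \exists w (xRw \wedge z = w))

This is a Sahlqvist (Geach-type) schema ◇^0□^1p → □^3◇^0p.
First-order correspondent: \forall x \forall z (x R^3 z \to \exists w (xRw \wedge z = w)).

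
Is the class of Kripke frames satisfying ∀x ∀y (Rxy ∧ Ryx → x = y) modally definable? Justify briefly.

Not modally definable

Any modally definable frame class is closed under surjective bounded morphisms.
The 4-cycle (worlds 0,1,2,3 with 0→1→2→3→0) is antisymmetric. Sending even-indexed worlds to • and odd-indexed worlds to ∘ is a surjective bounded morphism onto the two-world frame with •↔∘, which is not antisymmetric.
So the class is not modally definable.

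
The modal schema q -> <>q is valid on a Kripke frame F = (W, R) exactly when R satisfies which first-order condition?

reflexivity: forall x Rxx

This is a form of the T axiom.
It corresponds to reflexivity: forall x Rxx.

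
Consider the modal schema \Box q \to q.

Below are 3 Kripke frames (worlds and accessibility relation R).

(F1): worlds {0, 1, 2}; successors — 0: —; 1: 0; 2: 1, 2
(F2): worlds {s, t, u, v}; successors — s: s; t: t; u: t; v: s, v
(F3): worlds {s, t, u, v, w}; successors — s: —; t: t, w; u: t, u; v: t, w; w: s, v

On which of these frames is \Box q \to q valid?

Frame correspondent (Sahlqvist): \forall x Rxx — i.e. reflexivity.
(F1): fails — world 0 does not see itself.
(F2): fails — world u does not see itself.
(F3): fails — world s does not see itself.

none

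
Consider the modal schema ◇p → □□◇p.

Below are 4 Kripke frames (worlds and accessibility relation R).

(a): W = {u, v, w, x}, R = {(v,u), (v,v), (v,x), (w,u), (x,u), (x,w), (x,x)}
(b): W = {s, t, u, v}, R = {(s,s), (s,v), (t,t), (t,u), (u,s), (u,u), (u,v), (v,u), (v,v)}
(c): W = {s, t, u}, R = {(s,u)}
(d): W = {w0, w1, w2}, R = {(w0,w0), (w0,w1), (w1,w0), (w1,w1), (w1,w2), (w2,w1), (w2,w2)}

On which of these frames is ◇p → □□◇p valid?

(c)

This is the axiom for a generalized confluence (Geach) condition; its first-order frame correspondent is ∀x ∀y ∀z ((xRy ∧ xR²z) → ∃w (y = w ∧ zRw)).
(a): fails — vRu, vR²u but no t with u=t and uRt.
(b): fails — sRs, sR²v but no w with s=w and vRw.
(c): ✓.
(d): fails — w0Rw0, w0R²w2 but no w with w0=w and w2Rw.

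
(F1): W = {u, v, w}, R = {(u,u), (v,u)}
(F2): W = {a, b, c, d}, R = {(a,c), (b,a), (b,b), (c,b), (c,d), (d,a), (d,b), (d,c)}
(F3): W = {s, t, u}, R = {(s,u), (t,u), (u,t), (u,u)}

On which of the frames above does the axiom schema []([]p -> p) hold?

(F1)

This is the axiom for shift-reflexivity; its first-order frame correspondent is forall x forall y (Rxy -> Ryy).
(F1): ✓.
(F2): fails — Rcd but not Rdd.
(F3): fails — Rut but not Rtt.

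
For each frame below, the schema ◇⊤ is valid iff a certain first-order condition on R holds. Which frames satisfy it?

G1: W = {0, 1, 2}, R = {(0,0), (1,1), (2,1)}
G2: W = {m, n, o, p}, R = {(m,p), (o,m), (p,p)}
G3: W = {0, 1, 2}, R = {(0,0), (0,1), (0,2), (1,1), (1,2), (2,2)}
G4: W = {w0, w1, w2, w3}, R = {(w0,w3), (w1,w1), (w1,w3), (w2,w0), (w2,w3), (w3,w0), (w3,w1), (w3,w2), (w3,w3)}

The schema corresponds to seriality: ∀x ∃y Rxy.
G1: holds.
G2: fails — world n has no successor.
G3: holds.
G4: holds.

G1, G3, G4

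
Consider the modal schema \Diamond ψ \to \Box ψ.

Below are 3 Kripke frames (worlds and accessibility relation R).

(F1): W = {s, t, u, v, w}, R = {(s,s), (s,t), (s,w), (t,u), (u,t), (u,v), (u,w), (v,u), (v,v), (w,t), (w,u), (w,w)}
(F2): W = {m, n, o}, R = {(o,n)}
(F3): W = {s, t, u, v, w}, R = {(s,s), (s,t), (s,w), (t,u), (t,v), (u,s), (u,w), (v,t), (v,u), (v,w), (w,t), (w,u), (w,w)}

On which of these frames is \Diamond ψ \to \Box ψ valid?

(F2)

The schema corresponds to partial functionality: \forall x \forall y \forall z (Rxy \wedge Rxz \to y = z).
(F1): fails — s sees both s and t.
(F2): satisfies the condition.
(F3): fails — s sees both s and t.
Valid on: (F2).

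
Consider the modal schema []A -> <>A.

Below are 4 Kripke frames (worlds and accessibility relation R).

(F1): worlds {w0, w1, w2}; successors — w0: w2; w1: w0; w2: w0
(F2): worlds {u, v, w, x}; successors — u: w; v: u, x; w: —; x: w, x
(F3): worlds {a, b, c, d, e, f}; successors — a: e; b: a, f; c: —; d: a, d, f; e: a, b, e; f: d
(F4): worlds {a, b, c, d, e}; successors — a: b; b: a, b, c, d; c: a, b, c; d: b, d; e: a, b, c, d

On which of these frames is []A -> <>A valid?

(F1), (F4)

This is the axiom for seriality; its first-order frame correspondent is forall x exists y Rxy.
(F1): holds.
(F2): fails — world w has no successor.
(F3): fails — world c has no successor.
(F4): holds.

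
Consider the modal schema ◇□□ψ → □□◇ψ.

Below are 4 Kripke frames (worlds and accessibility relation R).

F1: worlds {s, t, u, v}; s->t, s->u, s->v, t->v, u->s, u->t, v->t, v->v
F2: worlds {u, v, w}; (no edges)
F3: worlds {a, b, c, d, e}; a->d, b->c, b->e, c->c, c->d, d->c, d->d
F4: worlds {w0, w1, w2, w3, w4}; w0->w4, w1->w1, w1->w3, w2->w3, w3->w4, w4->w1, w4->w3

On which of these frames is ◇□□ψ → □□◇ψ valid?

F1, F2

The schema corresponds to a generalized confluence (Geach) condition: ∀x ∀y ∀z ((xRy ∧ xR²z) → ∃w (yR²w ∧ zRw)).
F1: ✓.
F2: ✓.
F3: fails — bRe, bR²c but no w with eR²w and cRw.
F4: fails — w1Rw3, w1R²w3 but no w with w3R²w and w3Rw.
Valid on: F1, F2.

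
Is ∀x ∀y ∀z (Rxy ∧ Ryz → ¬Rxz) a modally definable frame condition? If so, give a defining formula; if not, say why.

If a class were modally definable it would be closed under surjective bounded morphisms (Goldblatt–Thomason).
The 3-cycle (worlds s,t,u with s→t→u→s) is intransitive. Mapping every world to a single reflexive point • is a surjective bounded morphism; the reflexive point is not intransitive (R••∧R•• but R••).
Hence intransitivity is not modally definable.

Not modally definable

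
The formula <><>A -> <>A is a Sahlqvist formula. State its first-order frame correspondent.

This is frame-equivalent to □A → □□A (substitute ¬A for A and contrapose).
Suppose □A→□□A is valid. Take Rxy, Ryz and set V(A)={w : Rxw}. Then □A at x, so □□A at x, so □A at y, so A at z, i.e. Rxz.

transitivity: forall x forall y forall z (Rxy & Ryz -> Rxz)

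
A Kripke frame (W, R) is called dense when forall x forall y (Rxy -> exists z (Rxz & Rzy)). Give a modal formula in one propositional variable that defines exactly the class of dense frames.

The condition is density. The C4 schema □□ψ → □ψ defines it.
Suppose □□ψ→□ψ is valid. Take Rxy and set V(ψ)={w : xR²w}. Then □□ψ at x, so □ψ at x, so ψ at y, i.e. ∃z(Rxz∧Rzy).

□□ψ → □ψ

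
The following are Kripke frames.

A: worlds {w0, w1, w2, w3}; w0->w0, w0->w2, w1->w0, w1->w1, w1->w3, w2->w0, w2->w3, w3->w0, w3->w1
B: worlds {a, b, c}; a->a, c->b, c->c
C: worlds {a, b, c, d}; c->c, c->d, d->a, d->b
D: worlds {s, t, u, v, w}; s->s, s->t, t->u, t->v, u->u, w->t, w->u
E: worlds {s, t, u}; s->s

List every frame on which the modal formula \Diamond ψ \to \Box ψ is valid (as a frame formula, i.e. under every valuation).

E

Frame correspondent (Sahlqvist): \forall x \forall y \forall z (Rxy \wedge Rxz \to y = z) — i.e. partial functionality.
A: fails — w0 sees both w0 and w2.
B: fails — c sees both b and c.
C: fails — c sees both c and d.
D: fails — s sees both s and t.
E: ✓.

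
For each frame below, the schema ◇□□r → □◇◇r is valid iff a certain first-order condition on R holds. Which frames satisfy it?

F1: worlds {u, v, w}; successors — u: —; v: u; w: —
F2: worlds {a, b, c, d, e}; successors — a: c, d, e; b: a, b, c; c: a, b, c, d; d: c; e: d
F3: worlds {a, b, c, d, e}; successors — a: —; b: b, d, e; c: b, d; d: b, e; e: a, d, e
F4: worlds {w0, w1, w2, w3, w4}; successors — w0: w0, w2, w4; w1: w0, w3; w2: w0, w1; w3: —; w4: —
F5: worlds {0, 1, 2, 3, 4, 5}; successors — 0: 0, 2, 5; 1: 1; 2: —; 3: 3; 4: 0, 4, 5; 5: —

This is the axiom for a generalized confluence (Geach) condition; its first-order frame correspondent is ∀x ∀y ∀z ((xRy ∧ xRz) → ∃w (yR²w ∧ zR²w)).
F1: fails — vRu, vRu but no t with uR²t and uR²t.
F2: satisfies the condition.
F3: fails — eRa, eRa but no w with aR²w and aR²w.
F4: fails — w0Rw0, w0Rw4 but no w with w0R²w and w4R²w.
F5: fails — 0R0, 0R2 but no w with 0R²w and 2R²w.

F2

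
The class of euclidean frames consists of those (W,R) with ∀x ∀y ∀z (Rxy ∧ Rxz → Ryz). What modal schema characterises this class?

◇ψ → □◇ψ

A defining formula is ◇ψ → □◇ψ (the 5 axiom).
Suppose ◇ψ→□◇ψ is valid. Take Rxy, Rxz and set V(ψ)={y}. Then ◇ψ at x, so □◇ψ at x, so ◇ψ at z, so some w with Rzw has ψ; w=y, i.e. Rzy. By symmetry of the argument, Ryz.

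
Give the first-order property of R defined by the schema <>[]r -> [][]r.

This is a Sahlqvist (Geach-type) schema ◇^1□^1r → □^2◇^0r.
Minimal-valuation argument: fix x; take any y with xR^1y and any z with xR^2z. Set V(r) to the set of worlds R-reachable from y in exactly 1 step. Then □^1r holds at y, so the antecedent holds at x; validity forces ◇^0r at z, giving a w with zR^0w and yR^1w.
First-order correspondent: forall x forall y forall z ((xRy & x R^2 z) -> exists w (yRw & z = w)).

forall x forall y forall z ((xRy & x R^2 z) -> exists w (yRw & z = w))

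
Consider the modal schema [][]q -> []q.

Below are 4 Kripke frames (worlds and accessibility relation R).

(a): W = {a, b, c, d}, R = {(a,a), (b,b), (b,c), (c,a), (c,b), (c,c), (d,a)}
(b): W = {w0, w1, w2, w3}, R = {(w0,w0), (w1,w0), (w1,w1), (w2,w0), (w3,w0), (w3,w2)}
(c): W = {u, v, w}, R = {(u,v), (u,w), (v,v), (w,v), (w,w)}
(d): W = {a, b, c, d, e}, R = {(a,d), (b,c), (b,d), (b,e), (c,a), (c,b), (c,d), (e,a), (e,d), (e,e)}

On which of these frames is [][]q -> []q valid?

This is the axiom for density; its first-order frame correspondent is forall x forall y (Rxy -> exists z (Rxz & Rzy)).
(a): holds.
(b): fails — Rw3w2 but no z with Rw3z and Rzw2.
(c): holds.
(d): fails — Rbc but no z with Rbz and Rzc.
Valid on: (a), (c).

(a), (c)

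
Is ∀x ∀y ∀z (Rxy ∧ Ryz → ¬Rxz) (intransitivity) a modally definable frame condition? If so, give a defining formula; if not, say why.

Not definable by any modal formula

Modal frame validity is preserved under surjective bounded morphisms.
The 3-cycle (worlds 0,1,2 with 0→1→2→0) is intransitive. Mapping every world to a single reflexive point • is a surjective bounded morphism; the reflexive point is not intransitive (R••∧R•• but R••).
So the class is not modally definable.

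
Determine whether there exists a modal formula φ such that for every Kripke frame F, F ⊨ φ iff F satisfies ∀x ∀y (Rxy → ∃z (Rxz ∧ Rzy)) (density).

This is a Sahlqvist condition; the C4 axiom □□q → □q defines it.
Suppose □□q→□q is valid. Take Rxy and set V(q)={w : xR²w}. Then □□q at x, so □q at x, so q at y, i.e. ∃z(Rxz∧Rzy).

Yes, by □□q → □q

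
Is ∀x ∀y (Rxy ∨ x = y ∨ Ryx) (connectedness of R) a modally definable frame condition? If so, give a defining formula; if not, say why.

If a class were modally definable it would be closed under disjoint unions (Goldblatt–Thomason).
Take 4 disjoint single-world reflexive frames: each is trivially connected, but their disjoint union has 4 worlds with no edge between distinct components, so it is not connected.
So the class is not modally definable.

Not definable by any modal formula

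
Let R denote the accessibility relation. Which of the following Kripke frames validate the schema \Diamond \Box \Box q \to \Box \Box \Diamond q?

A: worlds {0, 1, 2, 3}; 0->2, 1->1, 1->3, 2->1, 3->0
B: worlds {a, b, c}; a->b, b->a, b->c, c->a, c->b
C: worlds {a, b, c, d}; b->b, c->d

Frame correspondent (Sahlqvist): \forall x \forall y \forall z ((xRy \wedge x R^2 z) \to \exists w (y R^2 w \wedge zRw)) — i.e. a generalized confluence (Geach) condition.
A: fails — 1R1, 1R²0 but no w with 1R²w and 0Rw.
B: fails — bRa, bR²a but no w with aR²w and aRw.
C: satisfies the condition.

C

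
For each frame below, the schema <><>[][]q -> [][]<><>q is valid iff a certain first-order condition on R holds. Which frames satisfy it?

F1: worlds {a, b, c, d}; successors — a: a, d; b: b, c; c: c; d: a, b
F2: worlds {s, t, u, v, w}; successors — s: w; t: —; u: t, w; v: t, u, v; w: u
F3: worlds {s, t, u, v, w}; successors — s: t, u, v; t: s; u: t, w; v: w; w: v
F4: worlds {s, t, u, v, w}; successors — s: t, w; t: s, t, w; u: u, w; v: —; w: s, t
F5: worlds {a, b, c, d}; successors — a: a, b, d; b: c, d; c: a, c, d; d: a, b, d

This is the axiom for a generalized confluence (Geach) condition; its first-order frame correspondent is forall x forall y forall z ((x R^2 y & x R^2 z) -> exists w (y R^2 w & z R^2 w)).
F1: fails — dR²a, dR²c but no w with aR²w and cR²w.
F2: fails — vR²t, vR²t but no w* with tR²w* and tR²w*.
F3: fails — sR²t, sR²w but no w* with tR²w* and wR²w*.
F4: satisfies the condition.
F5: satisfies the condition.

F4, F5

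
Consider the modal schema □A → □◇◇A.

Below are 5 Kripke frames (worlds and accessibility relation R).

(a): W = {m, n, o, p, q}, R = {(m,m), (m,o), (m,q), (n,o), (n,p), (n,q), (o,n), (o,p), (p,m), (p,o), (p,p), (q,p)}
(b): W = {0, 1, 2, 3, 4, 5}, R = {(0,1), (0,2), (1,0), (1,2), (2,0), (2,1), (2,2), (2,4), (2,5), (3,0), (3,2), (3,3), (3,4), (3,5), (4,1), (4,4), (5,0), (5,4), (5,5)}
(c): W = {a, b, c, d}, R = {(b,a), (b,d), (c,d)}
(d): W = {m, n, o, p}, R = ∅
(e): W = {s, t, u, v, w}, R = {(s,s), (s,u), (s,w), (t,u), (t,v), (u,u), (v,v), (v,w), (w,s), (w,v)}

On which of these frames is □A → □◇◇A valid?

(a), (b), (d), (e)

The schema corresponds to a generalized confluence (Geach) condition: ∀x ∀z (xRz → ∃w (xRw ∧ zR²w)).
(a): holds.
(b): holds.
(c): fails — bRa but no w with bRw and aR²w.
(d): holds.
(e): holds.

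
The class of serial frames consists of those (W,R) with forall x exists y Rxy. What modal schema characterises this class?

□ψ → ◇ψ

A defining formula is □ψ → ◇ψ (the D axiom).
Suppose □ψ→◇ψ is valid. At any x set V(ψ)=W. Then □ψ at x, so ◇ψ at x, so x has a successor.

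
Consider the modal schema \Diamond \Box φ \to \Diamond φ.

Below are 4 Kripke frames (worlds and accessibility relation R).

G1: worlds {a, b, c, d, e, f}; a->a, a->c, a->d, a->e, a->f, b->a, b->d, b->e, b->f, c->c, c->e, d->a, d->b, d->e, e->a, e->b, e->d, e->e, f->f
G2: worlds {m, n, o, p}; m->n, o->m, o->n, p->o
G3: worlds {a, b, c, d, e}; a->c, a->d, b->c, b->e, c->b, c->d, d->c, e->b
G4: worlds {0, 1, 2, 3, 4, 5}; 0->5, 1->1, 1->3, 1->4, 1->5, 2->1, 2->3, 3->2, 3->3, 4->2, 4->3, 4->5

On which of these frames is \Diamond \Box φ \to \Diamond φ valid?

The schema corresponds to a generalized confluence (Geach) condition: \forall x \forall y (xRy \to \exists w (yRw \wedge xRw)).
G1: ✓.
G2: fails — mRn but no w with nRw and mRw.
G3: fails — bRc but no w with cRw and bRw.
G4: fails — 0R5 but no w with 5Rw and 0Rw.

G1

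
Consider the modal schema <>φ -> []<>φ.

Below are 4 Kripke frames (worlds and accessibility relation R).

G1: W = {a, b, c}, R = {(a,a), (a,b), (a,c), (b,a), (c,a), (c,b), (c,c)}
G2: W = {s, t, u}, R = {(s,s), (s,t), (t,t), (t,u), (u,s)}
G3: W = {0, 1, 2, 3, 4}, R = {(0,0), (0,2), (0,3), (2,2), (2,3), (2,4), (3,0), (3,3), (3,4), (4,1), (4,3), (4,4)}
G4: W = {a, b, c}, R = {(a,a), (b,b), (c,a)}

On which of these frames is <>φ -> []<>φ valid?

This is the axiom for the Euclidean property; its first-order frame correspondent is forall x forall y forall z (Rxy & Rxz -> Ryz).
G1: fails — Rab and Rab but not Rbb.
G2: fails — Rst and Rss but not Rts.
G3: fails — R02 and R00 but not R20.
G4: satisfies the condition.

G4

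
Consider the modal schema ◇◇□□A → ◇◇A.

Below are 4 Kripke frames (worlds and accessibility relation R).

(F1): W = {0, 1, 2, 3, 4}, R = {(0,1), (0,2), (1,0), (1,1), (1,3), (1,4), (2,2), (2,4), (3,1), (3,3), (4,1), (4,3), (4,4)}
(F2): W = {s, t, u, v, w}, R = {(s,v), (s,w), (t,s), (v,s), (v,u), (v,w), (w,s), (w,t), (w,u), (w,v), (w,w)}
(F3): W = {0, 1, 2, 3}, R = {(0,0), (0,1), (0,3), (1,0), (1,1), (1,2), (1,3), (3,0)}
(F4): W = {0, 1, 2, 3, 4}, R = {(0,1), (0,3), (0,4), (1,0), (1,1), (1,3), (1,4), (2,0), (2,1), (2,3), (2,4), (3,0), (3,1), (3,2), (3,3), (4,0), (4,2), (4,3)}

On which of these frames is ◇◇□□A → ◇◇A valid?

This is the axiom for a generalized confluence (Geach) condition; its first-order frame correspondent is ∀x ∀y (xR²y → ∃w (yR²w ∧ xR²w)).
(F1): holds.
(F2): fails — sR²u but no w* with uR²w* and sR²w*.
(F3): fails — 0R²2 but no w with 2R²w and 0R²w.
(F4): holds.

(F1), (F4)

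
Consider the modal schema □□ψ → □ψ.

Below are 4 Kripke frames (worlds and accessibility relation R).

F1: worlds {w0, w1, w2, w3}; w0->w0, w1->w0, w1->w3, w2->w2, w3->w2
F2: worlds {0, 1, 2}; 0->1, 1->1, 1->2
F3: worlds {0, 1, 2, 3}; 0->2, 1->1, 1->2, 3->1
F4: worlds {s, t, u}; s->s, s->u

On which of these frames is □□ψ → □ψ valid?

Frame correspondent (Sahlqvist): ∀x ∀y (Rxy → ∃z (Rxz ∧ Rzy)) — i.e. density.
F1: fails — Rw1w3 but no z with Rw1z and Rzw3.
F2: satisfies the condition.
F3: fails — R02 but no z with R0z and Rz2.
F4: satisfies the condition.
Valid on: F2, F4.

F2, F4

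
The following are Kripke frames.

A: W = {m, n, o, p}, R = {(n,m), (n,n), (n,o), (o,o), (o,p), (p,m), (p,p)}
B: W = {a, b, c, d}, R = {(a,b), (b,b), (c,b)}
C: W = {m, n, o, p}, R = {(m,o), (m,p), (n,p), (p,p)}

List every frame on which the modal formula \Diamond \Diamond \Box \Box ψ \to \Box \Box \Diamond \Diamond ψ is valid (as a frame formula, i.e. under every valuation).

The schema corresponds to a generalized confluence (Geach) condition: \forall x \forall y \forall z ((x R^2 y \wedge x R^2 z) \to \exists w (y R^2 w \wedge z R^2 w)).
A: fails — nR²m, nR²m but no w with mR²w and mR²w.
B: ✓.
C: ✓.
Valid on: B, C.

B, C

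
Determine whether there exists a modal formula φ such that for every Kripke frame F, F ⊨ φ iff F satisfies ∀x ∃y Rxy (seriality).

Yes, by □q → ◇q

The condition is seriality. A defining modal formula is □q → ◇q.
Suppose □q→◇q is valid. At any x set V(q)=W. Then □q at x, so ◇q at x, so x has a successor.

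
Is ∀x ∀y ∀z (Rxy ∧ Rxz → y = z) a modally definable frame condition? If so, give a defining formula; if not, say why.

Yes, by ◇p → □p

The condition is partial functionality. A defining modal formula is ◇p → □p.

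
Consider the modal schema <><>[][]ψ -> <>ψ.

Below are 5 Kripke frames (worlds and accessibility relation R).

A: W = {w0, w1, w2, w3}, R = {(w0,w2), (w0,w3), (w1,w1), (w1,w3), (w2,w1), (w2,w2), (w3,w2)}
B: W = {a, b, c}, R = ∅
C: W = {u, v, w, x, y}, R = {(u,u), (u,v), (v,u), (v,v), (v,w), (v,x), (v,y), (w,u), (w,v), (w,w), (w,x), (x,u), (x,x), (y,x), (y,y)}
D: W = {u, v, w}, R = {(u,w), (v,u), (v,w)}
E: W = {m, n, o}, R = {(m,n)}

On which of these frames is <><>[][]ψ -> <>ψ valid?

The schema corresponds to a generalized confluence (Geach) condition: forall x forall y (x R^2 y -> exists w (y R^2 w & xRw)).
A: holds.
B: holds.
C: holds.
D: fails — vR²w but no t with wR²t and vRt.
E: holds.

A, B, C, E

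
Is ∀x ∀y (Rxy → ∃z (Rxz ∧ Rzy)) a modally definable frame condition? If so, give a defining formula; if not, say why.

Yes: it is density, defined by the C4 schema □□r → □r.
Suppose □□r→□r is valid. Take Rxy and set V(r)={w : xR²w}. Then □□r at x, so □r at x, so r at y, i.e. ∃z(Rxz∧Rzy).

Definable; □□r → □r defines it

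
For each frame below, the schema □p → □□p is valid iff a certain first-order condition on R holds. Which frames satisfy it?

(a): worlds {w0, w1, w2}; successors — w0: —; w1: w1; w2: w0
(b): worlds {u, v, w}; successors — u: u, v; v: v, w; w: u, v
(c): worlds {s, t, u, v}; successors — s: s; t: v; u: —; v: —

This is the axiom for transitivity; its first-order frame correspondent is ∀x ∀y ∀z (Rxy ∧ Ryz → Rxz).
(a): satisfies the condition.
(b): fails — Ruv and Rvw but not Ruw.
(c): satisfies the condition.
Valid on: (a), (c).

(a), (c)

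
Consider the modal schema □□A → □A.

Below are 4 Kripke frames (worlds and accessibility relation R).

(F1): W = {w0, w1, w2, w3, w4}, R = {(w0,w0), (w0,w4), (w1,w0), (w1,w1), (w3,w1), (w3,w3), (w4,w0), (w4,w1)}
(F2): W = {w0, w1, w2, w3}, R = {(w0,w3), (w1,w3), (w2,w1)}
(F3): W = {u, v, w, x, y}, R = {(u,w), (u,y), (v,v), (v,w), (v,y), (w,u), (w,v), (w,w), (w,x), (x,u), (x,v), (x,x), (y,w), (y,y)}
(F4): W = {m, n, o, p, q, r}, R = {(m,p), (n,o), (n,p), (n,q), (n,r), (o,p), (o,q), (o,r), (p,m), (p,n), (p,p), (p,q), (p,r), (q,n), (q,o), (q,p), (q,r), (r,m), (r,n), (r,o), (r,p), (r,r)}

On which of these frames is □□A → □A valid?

This is the axiom for density; its first-order frame correspondent is ∀x ∀y (Rxy → ∃z (Rxz ∧ Rzy)).
(F1): holds.
(F2): fails — Rw0w3 but no z with Rw0z and Rzw3.
(F3): holds.
(F4): holds.

(F1), (F3), (F4)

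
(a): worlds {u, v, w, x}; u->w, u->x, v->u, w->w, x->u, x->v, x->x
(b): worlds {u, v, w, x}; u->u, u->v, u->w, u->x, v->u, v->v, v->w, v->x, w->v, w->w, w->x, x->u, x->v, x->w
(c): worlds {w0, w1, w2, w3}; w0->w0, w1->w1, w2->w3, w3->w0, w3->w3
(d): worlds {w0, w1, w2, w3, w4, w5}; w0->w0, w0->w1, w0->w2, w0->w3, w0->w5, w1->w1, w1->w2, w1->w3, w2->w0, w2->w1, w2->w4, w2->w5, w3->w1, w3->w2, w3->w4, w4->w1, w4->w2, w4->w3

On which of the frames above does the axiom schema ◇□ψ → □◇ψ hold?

(b), (c)

This is the axiom for convergence; its first-order frame correspondent is ∀x ∀y ∀z (Rxy ∧ Rxz → ∃w (Ryw ∧ Rzw)).
(a): fails — Ruw and Rux but w and x have no common successor.
(b): satisfies the condition.
(c): satisfies the condition.
(d): fails — Rw0w5 and Rw0w5 but w5 and w5 have no common successor.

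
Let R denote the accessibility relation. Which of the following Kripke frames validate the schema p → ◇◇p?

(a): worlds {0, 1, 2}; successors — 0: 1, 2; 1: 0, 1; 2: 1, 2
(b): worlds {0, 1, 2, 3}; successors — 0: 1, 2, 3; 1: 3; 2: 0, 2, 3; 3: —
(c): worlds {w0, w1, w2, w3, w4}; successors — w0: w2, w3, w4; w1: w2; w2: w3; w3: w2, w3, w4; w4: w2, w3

This is the axiom for a generalized confluence (Geach) condition; its first-order frame correspondent is ∀x ∃w (x = w ∧ xR²w).
(a): ✓.
(b): fails — at 1 but no w with 1=w and 1R²w.
(c): fails — at w0 but no w with w0=w and w0R²w.
Valid on: (a).

(a)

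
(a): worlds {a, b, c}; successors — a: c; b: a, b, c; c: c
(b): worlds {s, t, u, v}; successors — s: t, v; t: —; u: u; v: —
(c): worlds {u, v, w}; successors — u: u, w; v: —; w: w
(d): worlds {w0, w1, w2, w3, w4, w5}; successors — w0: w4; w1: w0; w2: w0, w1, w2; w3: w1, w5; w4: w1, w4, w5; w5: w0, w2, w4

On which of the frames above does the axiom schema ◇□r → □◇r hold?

(a), (c)

Frame correspondent (Sahlqvist): ∀x ∀y ∀z (Rxy ∧ Rxz → ∃w (Ryw ∧ Rzw)) — i.e. convergence.
(a): satisfies the condition.
(b): fails — Rsv and Rsv but v and v have no common successor.
(c): satisfies the condition.
(d): fails — Rw2w2 and Rw2w0 but w2 and w0 have no common successor.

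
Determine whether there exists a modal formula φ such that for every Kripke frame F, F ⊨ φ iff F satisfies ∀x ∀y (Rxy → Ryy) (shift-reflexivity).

The condition is shift-reflexivity. A defining modal formula is □(□r → r).
Suppose □(□r→r) is valid. Take Rxy and set V(r)={w : Ryw}. Then at y, □r holds; since □(□r→r) at x, □r→r at y, so r at y, i.e. Ryy.

Yes, by □(□r → r)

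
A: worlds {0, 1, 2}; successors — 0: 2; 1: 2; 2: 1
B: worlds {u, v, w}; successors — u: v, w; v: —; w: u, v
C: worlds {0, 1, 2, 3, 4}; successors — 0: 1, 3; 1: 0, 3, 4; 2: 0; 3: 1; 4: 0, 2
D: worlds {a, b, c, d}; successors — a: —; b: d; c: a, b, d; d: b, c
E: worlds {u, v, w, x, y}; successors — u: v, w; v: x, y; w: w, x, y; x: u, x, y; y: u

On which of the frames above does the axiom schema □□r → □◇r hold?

The schema corresponds to a generalized confluence (Geach) condition: ∀x ∀z (xRz → ∃w (xR²w ∧ zRw)).
A: condition met.
B: fails — uRv but no t with uR²t and vRt.
C: condition met.
D: fails — cRa but no w with cR²w and aRw.
E: condition met.

A, C, E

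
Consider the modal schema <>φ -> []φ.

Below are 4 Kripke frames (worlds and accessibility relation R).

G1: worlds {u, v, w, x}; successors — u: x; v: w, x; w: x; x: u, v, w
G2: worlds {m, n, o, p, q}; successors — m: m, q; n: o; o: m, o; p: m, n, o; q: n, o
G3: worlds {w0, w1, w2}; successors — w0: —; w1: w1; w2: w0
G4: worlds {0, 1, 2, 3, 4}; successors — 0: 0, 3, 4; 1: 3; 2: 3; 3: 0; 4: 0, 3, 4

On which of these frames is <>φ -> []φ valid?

G3

The schema corresponds to partial functionality: forall x forall y forall z (Rxy & Rxz -> y = z).
G1: fails — v sees both w and x.
G2: fails — m sees both m and q.
G3: condition met.
G4: fails — 0 sees both 0 and 3.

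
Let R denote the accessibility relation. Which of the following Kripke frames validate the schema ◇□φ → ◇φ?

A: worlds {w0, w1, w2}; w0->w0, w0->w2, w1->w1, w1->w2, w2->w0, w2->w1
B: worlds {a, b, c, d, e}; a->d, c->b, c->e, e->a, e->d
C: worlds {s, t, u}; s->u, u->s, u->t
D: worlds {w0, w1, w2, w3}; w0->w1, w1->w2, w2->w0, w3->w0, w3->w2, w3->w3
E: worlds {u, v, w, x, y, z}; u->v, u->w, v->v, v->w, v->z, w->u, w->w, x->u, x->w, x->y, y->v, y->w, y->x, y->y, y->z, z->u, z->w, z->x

This is the axiom for a generalized confluence (Geach) condition; its first-order frame correspondent is ∀x ∀y (xRy → ∃w (yRw ∧ xRw)).
A: condition met.
B: fails — aRd but no w with dRw and aRw.
C: fails — sRu but no w with uRw and sRw.
D: fails — w0Rw1 but no w with w1Rw and w0Rw.
E: condition met.
Valid on: A, E.

A, E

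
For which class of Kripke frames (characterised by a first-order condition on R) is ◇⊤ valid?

seriality: ∀x ∃y Rxy

This is a form of the D axiom.
It corresponds to seriality: ∀x ∃y Rxy.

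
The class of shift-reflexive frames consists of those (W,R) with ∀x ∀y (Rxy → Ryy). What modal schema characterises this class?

A defining formula is □(□ψ → ψ) (the T□ axiom).
Suppose □(□ψ→ψ) is valid. Take Rxy and set V(ψ)={w : Ryw}. Then at y, □ψ holds; since □(□ψ→ψ) at x, □ψ→ψ at y, so ψ at y, i.e. Ryy.

□(□ψ → ψ)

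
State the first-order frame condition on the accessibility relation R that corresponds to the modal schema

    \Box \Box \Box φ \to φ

This is a Sahlqvist (Geach-type) schema ◇^0□^3φ → □^0◇^0φ.
Minimal-valuation argument: fix x; take any y with xR^0y and any z with xR^0z. Set V(φ) to the set of worlds R-reachable from y in exactly 3 steps. Then □^3φ holds at y, so the antecedent holds at x; validity forces ◇^0φ at z, giving a w with zR^0w and yR^3w.
First-order correspondent: \forall x \exists w (x R^3 w \wedge x = w).

\forall x \exists w (x R^3 w \wedge x = w)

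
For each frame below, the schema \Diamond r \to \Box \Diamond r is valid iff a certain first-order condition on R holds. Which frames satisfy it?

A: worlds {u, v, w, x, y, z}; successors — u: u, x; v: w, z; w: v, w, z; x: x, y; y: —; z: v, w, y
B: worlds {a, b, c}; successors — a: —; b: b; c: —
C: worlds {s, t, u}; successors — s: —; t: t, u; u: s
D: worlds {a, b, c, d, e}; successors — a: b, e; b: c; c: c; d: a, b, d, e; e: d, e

The schema corresponds to the Euclidean property: \forall x \forall y \forall z (Rxy \wedge Rxz \to Ryz).
A: fails — Rux and Ruu but not Rxu.
B: condition met.
C: fails — Rtu and Rtt but not Rut.
D: fails — Rab and Rab but not Rbb.

B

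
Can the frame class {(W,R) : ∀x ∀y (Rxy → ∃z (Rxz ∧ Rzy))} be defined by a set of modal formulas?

The condition is density. A defining modal formula is □□q → □q.

Yes — defined by □□q → □q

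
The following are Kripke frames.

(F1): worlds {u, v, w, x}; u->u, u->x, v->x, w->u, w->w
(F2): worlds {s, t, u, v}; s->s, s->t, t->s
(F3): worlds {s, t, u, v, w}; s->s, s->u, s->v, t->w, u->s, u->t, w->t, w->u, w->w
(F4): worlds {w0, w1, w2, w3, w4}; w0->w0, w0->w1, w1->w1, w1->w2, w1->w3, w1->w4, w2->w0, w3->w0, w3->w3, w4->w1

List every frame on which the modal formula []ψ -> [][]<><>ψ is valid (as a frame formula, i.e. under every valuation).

(F2), (F4)

Frame correspondent (Sahlqvist): forall x forall z (x R^2 z -> exists w (xRw & z R^2 w)) — i.e. a generalized confluence (Geach) condition.
(F1): fails — uR²x but no t with uRt and xR²t.
(F2): ✓.
(F3): fails — sR²v but no w* with sRw* and vR²w*.
(F4): ✓.
Valid on: (F2), (F4).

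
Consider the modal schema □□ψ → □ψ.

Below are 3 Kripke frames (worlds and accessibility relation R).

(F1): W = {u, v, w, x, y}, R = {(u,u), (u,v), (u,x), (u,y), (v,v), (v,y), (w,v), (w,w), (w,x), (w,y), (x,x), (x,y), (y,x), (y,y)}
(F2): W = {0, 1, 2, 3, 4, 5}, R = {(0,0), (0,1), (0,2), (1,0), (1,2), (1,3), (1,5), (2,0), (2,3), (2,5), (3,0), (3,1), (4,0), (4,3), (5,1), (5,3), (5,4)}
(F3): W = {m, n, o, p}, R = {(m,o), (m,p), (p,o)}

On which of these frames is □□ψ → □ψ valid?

The schema corresponds to density: ∀x ∀y (Rxy → ∃z (Rxz ∧ Rzy)).
(F1): ✓.
(F2): fails — R25 but no z with R2z and Rz5.
(F3): fails — Rpo but no z with Rpz and Rzo.
Valid on: (F1).

(F1)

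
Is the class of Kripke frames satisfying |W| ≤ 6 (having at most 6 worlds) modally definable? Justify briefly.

If a class were modally definable it would be closed under disjoint unions (Goldblatt–Thomason).
Any modal formula valid on each of 7 disjoint one-world frames is valid on their disjoint union (validity is preserved under disjoint unions). Each one-world frame has |W|=1≤6, but the union has |W|=7.
So no modal formula (or set of formulas) defines exactly the |W|≤6 frames.

No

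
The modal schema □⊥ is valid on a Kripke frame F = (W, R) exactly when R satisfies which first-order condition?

emptiness of R: ∀x ∀y ¬Rxy

This is the Ver axiom.
It corresponds to emptiness of R: ∀x ∀y ¬Rxy.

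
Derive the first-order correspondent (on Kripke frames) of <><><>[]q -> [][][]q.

This is a Sahlqvist (Geach-type) schema ◇^3□^1q → □^3◇^0q.
First-order correspondent: forall x forall y forall z ((x R^3 y & x R^3 z) -> exists w (yRw & z = w)).

forall x forall y forall z ((x R^3 y & x R^3 z) -> exists w (yRw & z = w))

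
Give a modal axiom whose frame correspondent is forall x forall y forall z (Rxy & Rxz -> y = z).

The condition is partial functionality. The CD schema ◇ψ → □ψ defines it.
Suppose ◇ψ→□ψ is valid. Take Rxy, Rxz and set V(ψ)={y}. Then ◇ψ at x, so □ψ at x, so ψ at z, i.e. z=y.

◇ψ → □ψ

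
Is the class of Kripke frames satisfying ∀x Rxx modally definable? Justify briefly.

Definable; □q → q defines it

The condition is reflexivity. A defining modal formula is □q → q.
Suppose □q→q is valid. At any x set V(q)={w : Rxw}. Then □q holds at x, so q holds at x, i.e. Rxx.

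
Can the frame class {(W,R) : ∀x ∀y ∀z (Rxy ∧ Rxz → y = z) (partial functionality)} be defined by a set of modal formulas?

Yes, by ◇p → □p

The condition is partial functionality. A defining modal formula is ◇p → □p.
Suppose ◇p→□p is valid. Take Rxy, Rxz and set V(p)={y}. Then ◇p at x, so □p at x, so p at z, i.e. z=y.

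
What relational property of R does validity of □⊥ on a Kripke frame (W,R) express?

This is the Ver axiom.
Its frame correspondent is emptiness of R — ∀x ∀y ¬Rxy.

Emptiness of R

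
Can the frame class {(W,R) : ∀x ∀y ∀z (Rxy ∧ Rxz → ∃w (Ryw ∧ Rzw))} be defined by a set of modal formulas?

Yes, by ◇□p → □◇p

The condition is convergence. A defining modal formula is ◇□p → □◇p.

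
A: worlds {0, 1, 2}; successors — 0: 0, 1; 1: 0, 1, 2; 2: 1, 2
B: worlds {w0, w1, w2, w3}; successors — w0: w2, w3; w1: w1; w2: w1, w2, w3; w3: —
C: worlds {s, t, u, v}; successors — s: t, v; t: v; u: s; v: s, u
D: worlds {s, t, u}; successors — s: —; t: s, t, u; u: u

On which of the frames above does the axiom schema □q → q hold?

The schema corresponds to reflexivity: ∀x Rxx.
A: satisfies the condition.
B: fails — world w0 does not see itself.
C: fails — world s does not see itself.
D: fails — world s does not see itself.

A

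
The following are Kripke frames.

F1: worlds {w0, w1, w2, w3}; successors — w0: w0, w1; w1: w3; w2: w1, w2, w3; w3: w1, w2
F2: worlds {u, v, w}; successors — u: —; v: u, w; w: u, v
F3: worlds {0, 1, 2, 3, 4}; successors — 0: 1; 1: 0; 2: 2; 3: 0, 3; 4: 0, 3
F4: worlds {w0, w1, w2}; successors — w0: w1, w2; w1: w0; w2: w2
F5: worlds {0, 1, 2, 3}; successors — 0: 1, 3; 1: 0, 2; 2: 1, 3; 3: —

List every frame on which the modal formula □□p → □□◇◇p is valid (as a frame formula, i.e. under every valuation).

F1, F3, F4

This is the axiom for a generalized confluence (Geach) condition; its first-order frame correspondent is ∀x ∀z (xR²z → ∃w (xR²w ∧ zR²w)).
F1: satisfies the condition.
F2: fails — vR²u but no t with vR²t and uR²t.
F3: satisfies the condition.
F4: satisfies the condition.
F5: fails — 1R²3 but no w with 1R²w and 3R²w.
Valid on: F1, F3, F4.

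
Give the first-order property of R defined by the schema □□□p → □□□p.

∀x ∀z (xR³z → ∃w (xR³w ∧ z = w))

This is a Sahlqvist (Geach-type) schema ◇^0□^3p → □^3◇^0p.
Minimal-valuation argument: fix x; take any y with xR^0y and any z with xR^3z. Set V(p) to the set of worlds R-reachable from y in exactly 3 steps. Then □^3p holds at y, so the antecedent holds at x; validity forces ◇^0p at z, giving a w with zR^0w and yR^3w.
First-order correspondent: ∀x ∀z (xR³z → ∃w (xR³w ∧ z = w)).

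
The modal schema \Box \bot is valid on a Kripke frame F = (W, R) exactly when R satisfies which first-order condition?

emptiness of R

□⊥ is valid iff no world has any successor (otherwise □⊥ fails at any world with one).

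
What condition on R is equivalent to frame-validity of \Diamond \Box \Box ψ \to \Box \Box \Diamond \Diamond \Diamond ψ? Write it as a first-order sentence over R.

\forall x \forall y \forall z ((xRy \wedge x R^2 z) \to \exists w (y R^2 w \wedge z R^3 w))

This is a Sahlqvist (Geach-type) schema ◇^1□^2ψ → □^2◇^3ψ.
First-order correspondent: \forall x \forall y \forall z ((xRy \wedge x R^2 z) \to \exists w (y R^2 w \wedge z R^3 w)).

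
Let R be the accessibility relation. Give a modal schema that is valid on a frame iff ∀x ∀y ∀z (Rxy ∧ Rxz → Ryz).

◇p → □◇p

The condition is the Euclidean property. The 5 schema ◇p → □◇p defines it.
Suppose ◇p→□◇p is valid. Take Rxy, Rxz and set V(p)={y}. Then ◇p at x, so □◇p at x, so ◇p at z, so some w with Rzw has p; w=y, i.e. Rzy. By symmetry of the argument, Ryz.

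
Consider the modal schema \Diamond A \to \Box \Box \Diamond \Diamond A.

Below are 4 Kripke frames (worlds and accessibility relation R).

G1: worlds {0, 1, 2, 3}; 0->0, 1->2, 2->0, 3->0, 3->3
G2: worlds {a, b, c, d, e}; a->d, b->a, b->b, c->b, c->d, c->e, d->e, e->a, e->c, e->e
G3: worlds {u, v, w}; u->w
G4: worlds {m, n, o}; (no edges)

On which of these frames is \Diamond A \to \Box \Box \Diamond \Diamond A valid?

G3, G4

This is the axiom for a generalized confluence (Geach) condition; its first-order frame correspondent is \forall x \forall y \forall z ((xRy \wedge x R^2 z) \to \exists w (y = w \wedge z R^2 w)).
G1: fails — 1R2, 1R²0 but no w with 2=w and 0R²w.
G2: fails — bRa, bR²a but no w with a=w and aR²w.
G3: ✓.
G4: ✓.
Valid on: G3, G4.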